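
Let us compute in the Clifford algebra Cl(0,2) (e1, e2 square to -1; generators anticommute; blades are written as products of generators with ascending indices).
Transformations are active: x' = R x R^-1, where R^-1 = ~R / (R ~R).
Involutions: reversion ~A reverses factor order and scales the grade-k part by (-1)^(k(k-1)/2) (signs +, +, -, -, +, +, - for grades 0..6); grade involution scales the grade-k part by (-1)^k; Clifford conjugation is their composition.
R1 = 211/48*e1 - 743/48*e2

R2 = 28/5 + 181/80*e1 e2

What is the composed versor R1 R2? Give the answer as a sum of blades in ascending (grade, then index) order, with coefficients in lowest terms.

Distribute over the terms of R1 (each basis-blade product reordered to ascending indices, repeated generators contracted through their squares):
(211/48*e1) R2 = 1477/60*e1 - 38191/3840*e2
(-743/48*e2) R2 = -134483/3840*e1 - 5201/60*e2
Summing the partial products and collecting blades:
Answer: -7991/768*e1 - 24737/256*e2


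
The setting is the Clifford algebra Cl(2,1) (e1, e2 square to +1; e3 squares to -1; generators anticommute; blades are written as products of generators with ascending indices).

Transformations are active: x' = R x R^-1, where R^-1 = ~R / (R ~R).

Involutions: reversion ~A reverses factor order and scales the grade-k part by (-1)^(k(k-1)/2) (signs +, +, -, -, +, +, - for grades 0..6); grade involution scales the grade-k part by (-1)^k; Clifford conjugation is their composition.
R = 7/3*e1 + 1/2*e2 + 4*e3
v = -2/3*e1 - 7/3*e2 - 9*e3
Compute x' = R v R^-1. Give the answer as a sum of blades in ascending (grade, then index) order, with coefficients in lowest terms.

~R = 7/3*e1 + 1/2*e2 + 4*e3, and R ~R = -371/36, so R^-1 = ~R / (-371/36).
R v = 599/18 - 46/9*e1 e2 - 55/3*e1 e3 + 29/6*e2 e3
Answer: -2290/159*e1 - 997/1113*e2 - 6245/371*e3


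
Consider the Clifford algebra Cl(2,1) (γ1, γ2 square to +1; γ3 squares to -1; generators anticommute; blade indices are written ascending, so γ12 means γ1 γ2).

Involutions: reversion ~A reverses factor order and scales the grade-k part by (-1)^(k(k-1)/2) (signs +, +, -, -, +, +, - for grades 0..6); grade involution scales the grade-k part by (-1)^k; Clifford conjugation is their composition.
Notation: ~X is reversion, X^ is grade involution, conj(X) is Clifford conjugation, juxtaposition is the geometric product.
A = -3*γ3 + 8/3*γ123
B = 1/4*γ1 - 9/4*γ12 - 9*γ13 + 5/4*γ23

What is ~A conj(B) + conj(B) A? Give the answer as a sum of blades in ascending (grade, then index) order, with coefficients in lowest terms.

first term: -71/3*γ1 + 111/4*γ2 + 6*γ3 - 3/4*γ13 + 2/3*γ23 - 27/4*γ123
second term: 71/3*γ1 - 111/4*γ2 - 6*γ3 + 3/4*γ13 - 2/3*γ23 - 27/4*γ123
Answer: -27/2*γ123


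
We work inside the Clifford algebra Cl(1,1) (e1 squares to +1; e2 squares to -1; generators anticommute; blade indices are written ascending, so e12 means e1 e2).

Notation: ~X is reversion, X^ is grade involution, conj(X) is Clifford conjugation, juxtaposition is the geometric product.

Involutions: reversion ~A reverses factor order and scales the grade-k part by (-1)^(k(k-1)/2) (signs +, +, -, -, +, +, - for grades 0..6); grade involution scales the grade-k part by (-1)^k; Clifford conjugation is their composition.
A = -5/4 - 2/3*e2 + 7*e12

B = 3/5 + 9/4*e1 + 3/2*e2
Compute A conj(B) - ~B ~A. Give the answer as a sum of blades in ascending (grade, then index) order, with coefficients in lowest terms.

first term: -7/4 + 213/16*e1 + 689/40*e2 + 27/10*e12
second term: 1/4 - 213/16*e1 - 721/40*e2 - 57/10*e12
Answer: -2 + 213/8*e1 + 141/4*e2 + 42/5*e12


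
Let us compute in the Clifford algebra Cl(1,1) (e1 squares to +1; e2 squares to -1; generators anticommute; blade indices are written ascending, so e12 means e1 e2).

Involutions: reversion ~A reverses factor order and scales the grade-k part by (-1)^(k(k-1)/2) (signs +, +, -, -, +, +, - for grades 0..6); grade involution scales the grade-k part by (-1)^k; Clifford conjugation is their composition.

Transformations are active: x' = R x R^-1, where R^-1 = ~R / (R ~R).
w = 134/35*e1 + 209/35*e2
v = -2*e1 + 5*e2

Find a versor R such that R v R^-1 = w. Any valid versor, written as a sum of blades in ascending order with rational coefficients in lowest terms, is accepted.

A norm check does it: q(v) = q(w) = -21, hence R = v + w = 64/35*e1 + 384/35*e2 realises the map — parallel part kept, (v - w)/2 negated, v carried to w.
Answer: 64/35*e1 + 384/35*e2


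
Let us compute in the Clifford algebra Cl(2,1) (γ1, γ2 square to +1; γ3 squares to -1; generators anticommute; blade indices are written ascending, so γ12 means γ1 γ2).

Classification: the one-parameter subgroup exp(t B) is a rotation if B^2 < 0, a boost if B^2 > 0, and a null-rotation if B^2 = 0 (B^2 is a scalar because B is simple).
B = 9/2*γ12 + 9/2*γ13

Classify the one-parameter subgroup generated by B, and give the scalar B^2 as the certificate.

B^2 term by term: the squares give (9/2)^2*(γ12)^2 + (9/2)^2*(γ13)^2 = 81/4*(-1) + 81/4*(+1) = 0 (each basis 2-blade squares to minus the product of its generators' squares); cross terms between blades sharing an index anticommute and cancel. So B^2 = 0.
Answer: null-rotation, certificate B^2 = 0. Check the certificate: B^2 = 0, and that sign is decisive whatever form B takes.


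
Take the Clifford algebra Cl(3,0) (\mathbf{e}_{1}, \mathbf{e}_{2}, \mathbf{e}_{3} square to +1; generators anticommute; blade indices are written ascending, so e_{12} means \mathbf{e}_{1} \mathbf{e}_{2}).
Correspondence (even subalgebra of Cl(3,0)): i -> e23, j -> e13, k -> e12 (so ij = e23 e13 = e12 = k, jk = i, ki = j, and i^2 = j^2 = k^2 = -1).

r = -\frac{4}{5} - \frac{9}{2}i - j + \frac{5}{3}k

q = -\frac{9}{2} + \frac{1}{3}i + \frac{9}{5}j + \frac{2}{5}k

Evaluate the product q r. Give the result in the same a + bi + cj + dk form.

In blades: q = -\frac{9}{2} + \frac{2}{5} e_{12} + \frac{9}{5} e_{13} + \frac{1}{3} e_{23}, r = -\frac{4}{5} + \frac{5}{3} e_{12} - e_{13} - \frac{9}{2} e_{23}.
Distribute q over r term by term (generator squares from the signature, products reordered to ascending indices): (-\frac{9}{2})*r = \frac{18}{5} - \frac{15}{2} e_{12} + \frac{9}{2} e_{13} + \frac{81}{4} e_{23}; (\frac{2}{5} e_{12})*r = -\frac{2}{3} - \frac{8}{25} e_{12} - \frac{9}{5} e_{13} + \frac{2}{5} e_{23}; (\frac{9}{5} e_{13})*r = \frac{9}{5} + \frac{81}{10} e_{12} - \frac{36}{25} e_{13} + 3 e_{23}; (\frac{1}{3} e_{23})*r = \frac{3}{2} - \frac{1}{3} e_{12} - \frac{5}{9} e_{13} - \frac{4}{15} e_{23}.
Sum: \frac{187}{30} - \frac{4}{75} e_{12} + \frac{317}{450} e_{13} + \frac{1403}{60} e_{23}; translating back through the correspondence:
Answer: \frac{187}{30} + \frac{1403}{60}i + \frac{317}{450}j - \frac{4}{75}k


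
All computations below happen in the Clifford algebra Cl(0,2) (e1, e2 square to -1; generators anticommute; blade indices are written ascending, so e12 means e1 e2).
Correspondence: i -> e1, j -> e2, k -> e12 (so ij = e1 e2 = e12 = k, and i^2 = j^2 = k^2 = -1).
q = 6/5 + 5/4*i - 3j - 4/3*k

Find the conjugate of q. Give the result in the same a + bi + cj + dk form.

In blades: q = 6/5 + 5/4*e1 - 3*e2 - 4/3*e12.
Conjugation here is Clifford conjugation: the scalar is fixed and the grade-1 and grade-2 blades all flip sign, giving 6/5 - 5/4*e1 + 3*e2 + 4/3*e12; translating back:
Answer: 6/5 - 5/4*i + 3j + 4/3*k


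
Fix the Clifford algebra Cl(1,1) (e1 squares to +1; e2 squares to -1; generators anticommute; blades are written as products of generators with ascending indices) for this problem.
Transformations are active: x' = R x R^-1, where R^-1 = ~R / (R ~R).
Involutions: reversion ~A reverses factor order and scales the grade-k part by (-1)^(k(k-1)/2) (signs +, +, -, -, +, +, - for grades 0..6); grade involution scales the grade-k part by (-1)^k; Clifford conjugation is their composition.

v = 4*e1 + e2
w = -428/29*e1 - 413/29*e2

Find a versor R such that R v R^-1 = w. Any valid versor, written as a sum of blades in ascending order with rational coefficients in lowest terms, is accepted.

Since q(v) = q(w) = 15, the sum R = v + w = -312/29*e1 - 384/29*e2 does the job whenever invertible.
Answer: -312/29*e1 - 384/29*e2


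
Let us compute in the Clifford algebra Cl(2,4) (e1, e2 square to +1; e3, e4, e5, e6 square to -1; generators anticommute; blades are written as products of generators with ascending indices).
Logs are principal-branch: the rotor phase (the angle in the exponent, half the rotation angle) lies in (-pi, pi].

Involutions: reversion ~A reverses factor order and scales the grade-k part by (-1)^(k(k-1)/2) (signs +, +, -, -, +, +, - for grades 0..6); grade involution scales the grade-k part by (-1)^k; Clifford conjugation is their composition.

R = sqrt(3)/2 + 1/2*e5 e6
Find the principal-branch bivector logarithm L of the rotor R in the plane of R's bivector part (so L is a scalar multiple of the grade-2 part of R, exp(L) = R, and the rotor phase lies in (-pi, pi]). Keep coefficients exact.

The scalar part of R is sqrt(3)/2, so the principal-branch rotor phase is pinned; divide the bivector part by its sine to get the unit plane — L is the phase times that plane.
Concretely: cos(phase) = sqrt(3)/2 gives phase = ±pi/6, and since phase/sin(phase) is even the sign is immaterial: L = (phase/sin(phase)) * <R>_2 = (pi/3) * <R>_2.
Answer: pi/6*e5 e6


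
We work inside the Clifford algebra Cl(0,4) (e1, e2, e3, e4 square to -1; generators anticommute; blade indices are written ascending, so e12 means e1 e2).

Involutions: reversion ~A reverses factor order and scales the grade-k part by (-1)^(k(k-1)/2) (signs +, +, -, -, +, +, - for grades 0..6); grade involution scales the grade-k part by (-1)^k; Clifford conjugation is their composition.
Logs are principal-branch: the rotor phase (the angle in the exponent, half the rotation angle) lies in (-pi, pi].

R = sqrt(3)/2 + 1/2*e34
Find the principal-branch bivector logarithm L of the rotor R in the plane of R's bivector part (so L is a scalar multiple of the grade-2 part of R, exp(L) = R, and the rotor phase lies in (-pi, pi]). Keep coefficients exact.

The scalar part of R is sqrt(3)/2, so the principal-branch rotor phase is pinned; divide the bivector part by its sine to get the unit plane — L is the phase times that plane.
Concretely: cos(phase) = sqrt(3)/2 gives phase = ±pi/6, and since phase/sin(phase) is even the sign is immaterial: L = (phase/sin(phase)) * <R>_2 = (pi/3) * <R>_2.
Answer: pi/6*e34


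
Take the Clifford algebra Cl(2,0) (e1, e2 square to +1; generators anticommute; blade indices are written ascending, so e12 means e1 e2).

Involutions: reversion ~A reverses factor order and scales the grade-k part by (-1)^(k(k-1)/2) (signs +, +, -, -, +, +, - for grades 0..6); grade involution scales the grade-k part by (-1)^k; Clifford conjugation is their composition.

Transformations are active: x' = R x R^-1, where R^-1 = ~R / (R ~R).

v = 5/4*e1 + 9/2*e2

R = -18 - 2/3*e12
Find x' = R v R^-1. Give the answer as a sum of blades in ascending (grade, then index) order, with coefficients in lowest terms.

~R = -18 + 2/3*e12, and R ~R = 2920/9, so R^-1 = ~R / (2920/9).
R v = -51/2*e1 - 481/6*e2
Answer: 1153/730*e1 + 6417/1460*e2


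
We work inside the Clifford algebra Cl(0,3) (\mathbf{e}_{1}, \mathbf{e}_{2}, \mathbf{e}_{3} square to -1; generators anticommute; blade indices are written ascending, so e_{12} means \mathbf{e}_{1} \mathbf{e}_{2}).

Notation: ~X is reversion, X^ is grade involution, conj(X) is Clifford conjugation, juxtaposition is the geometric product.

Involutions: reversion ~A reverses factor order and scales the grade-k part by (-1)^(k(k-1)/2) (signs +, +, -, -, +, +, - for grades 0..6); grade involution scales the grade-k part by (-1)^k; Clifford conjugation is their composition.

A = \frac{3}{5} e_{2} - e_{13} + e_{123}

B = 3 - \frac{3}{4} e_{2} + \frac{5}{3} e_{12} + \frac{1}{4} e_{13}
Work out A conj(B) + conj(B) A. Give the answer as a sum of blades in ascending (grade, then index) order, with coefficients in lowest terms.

first term: -\frac{7}{10} - e_{1} + \frac{31}{20} e_{2} + \frac{5}{3} e_{3} - \frac{9}{4} e_{13} - \frac{5}{3} e_{23} + \frac{39}{10} e_{123}
second term: -\frac{7}{10} + e_{1} + \frac{31}{20} e_{2} + \frac{5}{3} e_{3} - \frac{9}{4} e_{13} + \frac{5}{3} e_{23} + \frac{39}{10} e_{123}
Answer: -\frac{7}{5} + \frac{31}{10} e_{2} + \frac{10}{3} e_{3} - \frac{9}{2} e_{13} + \frac{39}{5} e_{123}


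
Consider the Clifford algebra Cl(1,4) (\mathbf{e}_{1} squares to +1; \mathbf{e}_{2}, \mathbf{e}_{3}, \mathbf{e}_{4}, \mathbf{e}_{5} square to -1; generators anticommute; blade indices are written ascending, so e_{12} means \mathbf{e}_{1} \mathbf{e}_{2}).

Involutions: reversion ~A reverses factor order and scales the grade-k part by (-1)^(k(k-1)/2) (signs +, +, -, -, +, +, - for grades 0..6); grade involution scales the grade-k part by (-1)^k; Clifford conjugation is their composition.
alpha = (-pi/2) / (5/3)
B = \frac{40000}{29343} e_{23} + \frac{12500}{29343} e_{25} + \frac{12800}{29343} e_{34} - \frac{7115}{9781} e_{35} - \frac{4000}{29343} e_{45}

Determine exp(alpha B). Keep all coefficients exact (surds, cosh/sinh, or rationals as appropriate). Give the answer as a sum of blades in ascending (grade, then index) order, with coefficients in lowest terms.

B^2 term by term: the squares give (\frac{40000}{29343})^2*(e_{23})^2 + (\frac{12500}{29343})^2*(e_{25})^2 + (\frac{12800}{29343})^2*(e_{34})^2 + (-\frac{7115}{9781})^2*(e_{35})^2 + (-\frac{4000}{29343})^2*(e_{45})^2 = \frac{1600000000}{861011649}*(-1) + \frac{156250000}{861011649}*(-1) + \frac{163840000}{861011649}*(-1) + \frac{50623225}{95667961}*(-1) + \frac{16000000}{861011649}*(-1) = -\frac{25}{9} (each basis 2-blade squares to minus the product of its generators' squares); cross terms between blades sharing an index anticommute and cancel; the commuting (index-disjoint) pairs give grade-4 terms 2*c*c'*(blade product), which cancel blade by blade — e_{2345}: -\frac{320000000}{861011649} + \frac{320000000}{861011649} = 0 — confirming B is simple. So B^2 = -\frac{25}{9}.
B^2 = -\frac{25}{9} — a negative square means the series sums to a rotation: l = \frac{5}{3}, alpha*l = - \frac{\pi}{2}, so exp(alpha B) = cos(- \frac{\pi}{2}) + (sin(- \frac{\pi}{2})/(\frac{5}{3}))*B = 0 + (- \frac{3}{5})*B.
Answer: - \frac{8000}{9781} e_{23} - \frac{2500}{9781} e_{25} - \frac{2560}{9781} e_{34} + \frac{4269}{9781} e_{35} + \frac{800}{9781} e_{45}


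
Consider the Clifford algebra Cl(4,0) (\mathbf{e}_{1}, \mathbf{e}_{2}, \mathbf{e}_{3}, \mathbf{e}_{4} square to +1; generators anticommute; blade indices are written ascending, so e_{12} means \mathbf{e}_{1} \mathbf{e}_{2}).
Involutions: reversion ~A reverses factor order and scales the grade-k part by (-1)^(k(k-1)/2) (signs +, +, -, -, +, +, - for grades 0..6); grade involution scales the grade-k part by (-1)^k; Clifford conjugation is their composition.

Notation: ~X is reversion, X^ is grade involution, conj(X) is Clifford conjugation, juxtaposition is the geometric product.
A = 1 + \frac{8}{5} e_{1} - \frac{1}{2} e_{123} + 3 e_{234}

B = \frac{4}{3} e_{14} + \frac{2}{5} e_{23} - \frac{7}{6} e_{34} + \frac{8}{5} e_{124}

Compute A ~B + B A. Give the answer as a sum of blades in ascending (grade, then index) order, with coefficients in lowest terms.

first term: -\frac{1}{5} e_{1} - \frac{7}{2} e_{2} - \frac{14}{15} e_{4} + \frac{24}{5} e_{13} - \frac{4}{3} e_{14} - \frac{2}{5} e_{23} - \frac{64}{25} e_{24} + \frac{11}{30} e_{34} + \frac{84}{25} e_{123} - \frac{131}{60} e_{124} + \frac{28}{15} e_{134} + \frac{2}{3} e_{234}
second term: \frac{1}{5} e_{1} + \frac{7}{2} e_{2} - \frac{10}{3} e_{4} + \frac{24}{5} e_{13} + \frac{4}{3} e_{14} + \frac{2}{5} e_{23} + \frac{64}{25} e_{24} - \frac{59}{30} e_{34} + \frac{116}{25} e_{123} + \frac{61}{60} e_{124} - \frac{28}{15} e_{134} + \frac{2}{3} e_{234}
Answer: -\frac{64}{15} e_{4} + \frac{48}{5} e_{13} - \frac{8}{5} e_{34} + 8 e_{123} - \frac{7}{6} e_{124} + \frac{4}{3} e_{234}


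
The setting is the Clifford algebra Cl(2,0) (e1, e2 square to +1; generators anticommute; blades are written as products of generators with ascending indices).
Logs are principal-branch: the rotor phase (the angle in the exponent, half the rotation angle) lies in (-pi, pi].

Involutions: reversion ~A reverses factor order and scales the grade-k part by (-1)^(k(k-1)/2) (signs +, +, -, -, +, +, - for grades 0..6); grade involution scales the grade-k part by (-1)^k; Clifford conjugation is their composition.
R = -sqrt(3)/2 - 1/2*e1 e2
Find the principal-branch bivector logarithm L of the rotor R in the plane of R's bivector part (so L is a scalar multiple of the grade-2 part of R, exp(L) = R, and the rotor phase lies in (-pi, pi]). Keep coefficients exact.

The scalar part of R is -sqrt(3)/2, so the principal-branch rotor phase is pinned; divide the bivector part by its sine to get the unit plane — L is the phase times that plane.
Concretely: cos(phase) = -sqrt(3)/2 gives phase = ±5*pi/6, and since phase/sin(phase) is even the sign is immaterial: L = (phase/sin(phase)) * <R>_2 = (5*pi/3) * <R>_2.
Answer: -5*pi/6*e1 e2


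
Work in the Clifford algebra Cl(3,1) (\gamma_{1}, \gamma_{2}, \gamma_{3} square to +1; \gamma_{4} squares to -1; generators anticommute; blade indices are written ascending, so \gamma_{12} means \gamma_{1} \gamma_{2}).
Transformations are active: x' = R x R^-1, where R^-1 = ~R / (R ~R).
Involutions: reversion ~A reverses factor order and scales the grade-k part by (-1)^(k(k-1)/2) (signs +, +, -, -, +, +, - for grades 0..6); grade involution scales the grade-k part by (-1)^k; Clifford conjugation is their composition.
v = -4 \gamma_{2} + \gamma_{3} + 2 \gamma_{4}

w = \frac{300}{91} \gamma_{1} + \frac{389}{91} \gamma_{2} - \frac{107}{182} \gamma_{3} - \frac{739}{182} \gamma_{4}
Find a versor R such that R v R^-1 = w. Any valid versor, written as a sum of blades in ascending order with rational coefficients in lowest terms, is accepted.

A norm check does it: q(v) = q(w) = 13, hence R = v + w = \frac{300}{91} \gamma_{1} + \frac{25}{91} \gamma_{2} + \frac{75}{182} \gamma_{3} - \frac{375}{182} \gamma_{4} realises the map — parallel part kept, (v - w)/2 negated, v carried to w.
Answer: \frac{300}{91} \gamma_{1} + \frac{25}{91} \gamma_{2} + \frac{75}{182} \gamma_{3} - \frac{375}{182} \gamma_{4}


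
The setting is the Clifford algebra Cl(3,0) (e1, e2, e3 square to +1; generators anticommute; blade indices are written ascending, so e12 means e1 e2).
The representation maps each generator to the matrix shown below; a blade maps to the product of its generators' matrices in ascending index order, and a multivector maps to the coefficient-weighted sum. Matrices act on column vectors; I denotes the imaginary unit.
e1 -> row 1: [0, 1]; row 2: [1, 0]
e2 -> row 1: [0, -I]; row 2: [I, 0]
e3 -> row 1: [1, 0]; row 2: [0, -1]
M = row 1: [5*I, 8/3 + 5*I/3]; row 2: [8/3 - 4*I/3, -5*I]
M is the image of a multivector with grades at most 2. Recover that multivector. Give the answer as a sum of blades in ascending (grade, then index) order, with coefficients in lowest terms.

Method: 1, rho(e1), rho(e2), rho(e3) form a trace-orthogonal basis of the 2x2 complex matrices (tr(X Y) = 2 if X = Y, else 0), so M = m0*1 + m1*rho(e1) + m2*rho(e2) + m3*rho(e3) with m0 = tr(M)/2 = 0, m1 = tr(M rho(e1))/2 = 8/3 + I/6, m2 = tr(M rho(e2))/2 = -3/2, m3 = tr(M rho(e3))/2 = 5*I.
Multiplying table entries, the bivector images are rho(e12) = I*rho(e3), rho(e13) = -I*rho(e2), rho(e23) = I*rho(e1); with real blade coefficients the real parts of m0..m3 are the coefficients of 1, e1, e2, e3 and the imaginary parts give the bivectors (e23: Im m1, e13: -Im m2, e12: Im m3).
Answer: 8/3*e1 - 3/2*e2 + 5*e12 + 1/6*e23


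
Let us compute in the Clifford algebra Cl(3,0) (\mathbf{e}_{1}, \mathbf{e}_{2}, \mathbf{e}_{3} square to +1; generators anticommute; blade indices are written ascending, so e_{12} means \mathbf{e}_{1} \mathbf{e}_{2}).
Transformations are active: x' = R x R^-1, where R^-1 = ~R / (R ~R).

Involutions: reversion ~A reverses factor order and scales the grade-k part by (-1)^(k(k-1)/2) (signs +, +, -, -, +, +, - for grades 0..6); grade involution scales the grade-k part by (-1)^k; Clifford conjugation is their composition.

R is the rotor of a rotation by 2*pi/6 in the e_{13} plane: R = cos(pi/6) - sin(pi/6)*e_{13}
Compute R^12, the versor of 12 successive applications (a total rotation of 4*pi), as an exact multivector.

The rotor phase is half the rotation angle and phases add under composition, so 12 steps in the e_{13} plane accumulate phase 12*(pi/6) = 2 \pi: R^12 = cos(2 \pi) - sin(2 \pi)*e_{13}.
cos(2 \pi) = 1 and sin(2 \pi) = 0, so R^12 = 1. The total rotation 4*pi is 2 full turns, so every vector returns to itself, yet the rotor is +1, back on the identity sheet (an even number of 2*pi turns).
Answer: 1


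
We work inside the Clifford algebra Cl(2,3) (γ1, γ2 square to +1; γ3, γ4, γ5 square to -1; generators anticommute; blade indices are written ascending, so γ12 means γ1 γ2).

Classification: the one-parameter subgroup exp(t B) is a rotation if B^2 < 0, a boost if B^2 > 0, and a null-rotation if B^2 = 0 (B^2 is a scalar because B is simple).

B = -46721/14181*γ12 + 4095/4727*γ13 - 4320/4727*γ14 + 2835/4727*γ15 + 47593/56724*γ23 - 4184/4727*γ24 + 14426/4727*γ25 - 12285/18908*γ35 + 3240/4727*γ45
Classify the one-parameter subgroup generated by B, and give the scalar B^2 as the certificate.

B^2 term by term: the squares give (-46721/14181)^2*(γ12)^2 + (4095/4727)^2*(γ13)^2 + (-4320/4727)^2*(γ14)^2 + (2835/4727)^2*(γ15)^2 + (47593/56724)^2*(γ23)^2 + (-4184/4727)^2*(γ24)^2 + (14426/4727)^2*(γ25)^2 + (-12285/18908)^2*(γ35)^2 + (3240/4727)^2*(γ45)^2 = 2182851841/201100761*(-1) + 16769025/22344529*(+1) + 18662400/22344529*(+1) + 8037225/22344529*(+1) + 2265093649/3217612176*(+1) + 17505856/22344529*(+1) + 208109476/22344529*(+1) + 150921225/357512464*(-1) + 10497600/22344529*(-1) = 1 (each basis 2-blade squares to minus the product of its generators' squares); cross terms between blades sharing an index anticommute and cancel; the commuting (index-disjoint) pairs give grade-4 terms 2*c*c'*(blade product), which cancel blade by blade — γ1234: 34266960/22344529 - 34266960/22344529 = 0; γ1235: 191322495/44689058 - 118148940/22344529 + 44975385/44689058 = 0; γ1245: -100917360/22344529 + 124640640/22344529 - 23723280/22344529 = 0; γ1345: 26535600/22344529 - 26535600/22344529 = 0; γ2345: 25700220/22344529 - 25700220/22344529 = 0 — confirming B is simple. So B^2 = 1.
Answer: boost, certificate B^2 = 1. Because 1 is invariant under every versor sandwich, the classification follows from its sign alone.


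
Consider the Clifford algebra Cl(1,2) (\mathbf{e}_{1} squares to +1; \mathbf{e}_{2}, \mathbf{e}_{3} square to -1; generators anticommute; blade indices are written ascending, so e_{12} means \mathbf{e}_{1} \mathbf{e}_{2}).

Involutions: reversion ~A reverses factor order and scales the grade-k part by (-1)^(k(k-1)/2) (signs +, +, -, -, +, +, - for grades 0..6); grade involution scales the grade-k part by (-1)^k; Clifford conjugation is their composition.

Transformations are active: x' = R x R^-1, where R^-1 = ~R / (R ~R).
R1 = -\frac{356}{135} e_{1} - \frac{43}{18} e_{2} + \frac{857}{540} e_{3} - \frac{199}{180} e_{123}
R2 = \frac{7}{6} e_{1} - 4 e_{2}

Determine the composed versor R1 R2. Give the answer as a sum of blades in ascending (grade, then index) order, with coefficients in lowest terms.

Distribute over the terms of R2 (each basis-blade product reordered to ascending indices, repeated generators contracted through their squares):
R1 (\frac{7}{6} e_{1}) = -\frac{1246}{405} + \frac{301}{108} e_{12} - \frac{5999}{3240} e_{13} - \frac{1393}{1080} e_{23}
R1 (-4 e_{2}) = -\frac{86}{9} + \frac{1424}{135} e_{12} + \frac{199}{45} e_{13} + \frac{857}{135} e_{23}
Summing the partial products and collecting blades:
Answer: -\frac{5116}{405} + \frac{7201}{540} e_{12} + \frac{8329}{3240} e_{13} + \frac{607}{120} e_{23}


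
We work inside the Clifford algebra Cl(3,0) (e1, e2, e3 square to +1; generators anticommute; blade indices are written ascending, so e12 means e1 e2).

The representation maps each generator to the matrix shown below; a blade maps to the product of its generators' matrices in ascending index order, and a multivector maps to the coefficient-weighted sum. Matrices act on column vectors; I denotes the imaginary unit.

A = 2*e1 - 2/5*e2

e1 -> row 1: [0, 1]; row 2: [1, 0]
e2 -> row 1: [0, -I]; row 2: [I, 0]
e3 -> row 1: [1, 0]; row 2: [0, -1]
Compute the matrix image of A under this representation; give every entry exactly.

M = (2)*rho(e1) + (-2/5)*rho(e2), summed entrywise:
Answer: row 1: [0, 2 + 2*I/5]; row 2: [2 - 2*I/5, 0]


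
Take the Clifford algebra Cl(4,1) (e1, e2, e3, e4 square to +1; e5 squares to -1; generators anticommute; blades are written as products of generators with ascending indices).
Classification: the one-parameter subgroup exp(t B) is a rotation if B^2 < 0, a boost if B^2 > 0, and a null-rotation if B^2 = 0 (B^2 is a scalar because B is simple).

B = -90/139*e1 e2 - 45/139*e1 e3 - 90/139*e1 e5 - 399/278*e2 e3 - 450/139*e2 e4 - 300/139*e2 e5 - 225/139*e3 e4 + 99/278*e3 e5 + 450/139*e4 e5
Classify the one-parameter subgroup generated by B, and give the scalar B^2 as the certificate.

B^2 term by term: the squares give (-90/139)^2*(e1 e2)^2 + (-45/139)^2*(e1 e3)^2 + (-90/139)^2*(e1 e5)^2 + (-399/278)^2*(e2 e3)^2 + (-450/139)^2*(e2 e4)^2 + (-300/139)^2*(e2 e5)^2 + (-225/139)^2*(e3 e4)^2 + (99/278)^2*(e3 e5)^2 + (450/139)^2*(e4 e5)^2 = 8100/19321*(-1) + 2025/19321*(-1) + 8100/19321*(+1) + 159201/77284*(-1) + 202500/19321*(-1) + 90000/19321*(+1) + 50625/19321*(-1) + 9801/77284*(+1) + 202500/19321*(+1) = 0 (each basis 2-blade squares to minus the product of its generators' squares); cross terms between blades sharing an index anticommute and cancel; the commuting (index-disjoint) pairs give grade-4 terms 2*c*c'*(blade product), which cancel blade by blade — e1 e2 e3 e4: 40500/19321 - 40500/19321 = 0; e1 e2 e3 e5: -8910/19321 - 27000/19321 + 35910/19321 = 0; e1 e2 e4 e5: -81000/19321 + 81000/19321 = 0; e1 e3 e4 e5: -40500/19321 + 40500/19321 = 0; e2 e3 e4 e5: -179550/19321 + 44550/19321 + 135000/19321 = 0 — confirming B is simple. So B^2 = 0.
Answer: null-rotation, certificate B^2 = 0. The invariant at work: B^2 = 0 is unchanged by conjugation, hence its sign classifies the subgroup whatever basis B is written in.


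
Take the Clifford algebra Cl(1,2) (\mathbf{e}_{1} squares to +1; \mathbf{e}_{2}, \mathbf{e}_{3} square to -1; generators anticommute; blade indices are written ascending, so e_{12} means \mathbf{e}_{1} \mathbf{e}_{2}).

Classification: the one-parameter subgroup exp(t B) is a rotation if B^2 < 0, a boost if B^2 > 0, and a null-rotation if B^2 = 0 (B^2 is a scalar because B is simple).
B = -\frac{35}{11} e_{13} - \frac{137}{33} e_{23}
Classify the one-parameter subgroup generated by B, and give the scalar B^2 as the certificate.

B^2 term by term: the squares give (-\frac{35}{11})^2*(e_{13})^2 + (-\frac{137}{33})^2*(e_{23})^2 = \frac{1225}{121}*(+1) + \frac{18769}{1089}*(-1) = -\frac{64}{9} (each basis 2-blade squares to minus the product of its generators' squares); cross terms between blades sharing an index anticommute and cancel. So B^2 = -\frac{64}{9}.
Answer: rotation, certificate B^2 = -\frac{64}{9}. The invariant at work: B^2 = -\frac{64}{9} is unchanged by conjugation, hence its sign classifies the subgroup whatever basis B is written in.


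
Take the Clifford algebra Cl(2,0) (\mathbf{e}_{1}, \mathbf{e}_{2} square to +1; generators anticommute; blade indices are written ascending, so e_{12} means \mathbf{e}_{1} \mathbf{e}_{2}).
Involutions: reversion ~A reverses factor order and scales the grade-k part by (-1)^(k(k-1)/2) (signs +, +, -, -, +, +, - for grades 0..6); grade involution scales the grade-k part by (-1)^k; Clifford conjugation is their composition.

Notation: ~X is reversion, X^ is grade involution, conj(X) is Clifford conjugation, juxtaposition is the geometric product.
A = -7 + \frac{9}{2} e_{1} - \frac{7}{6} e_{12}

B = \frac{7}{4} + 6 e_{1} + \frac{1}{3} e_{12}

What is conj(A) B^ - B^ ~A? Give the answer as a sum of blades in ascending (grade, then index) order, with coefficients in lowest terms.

first term: \frac{517}{36} + \frac{273}{8} e_{1} + \frac{11}{2} e_{2} - \frac{7}{24} e_{12}
second term: -\frac{1427}{36} + \frac{399}{8} e_{1} - \frac{17}{2} e_{2} - \frac{7}{24} e_{12}
Answer: 54 - \frac{63}{4} e_{1} + 14 e_{2}


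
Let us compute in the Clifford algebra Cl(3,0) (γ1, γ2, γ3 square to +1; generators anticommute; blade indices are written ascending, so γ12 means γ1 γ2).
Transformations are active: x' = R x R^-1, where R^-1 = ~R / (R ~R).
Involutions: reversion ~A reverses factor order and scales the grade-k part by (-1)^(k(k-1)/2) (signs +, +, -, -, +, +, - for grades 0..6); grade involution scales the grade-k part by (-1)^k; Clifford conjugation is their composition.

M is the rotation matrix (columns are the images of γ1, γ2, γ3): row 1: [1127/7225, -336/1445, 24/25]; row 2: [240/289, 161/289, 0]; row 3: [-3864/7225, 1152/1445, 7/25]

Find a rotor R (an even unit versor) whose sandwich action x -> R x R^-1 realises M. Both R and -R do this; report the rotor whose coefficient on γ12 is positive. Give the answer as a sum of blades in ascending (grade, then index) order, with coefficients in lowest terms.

Method: write R = a + b12*γ12 + b13*γ13 + b23*γ23 with a^2 + b12^2 + b13^2 + b23^2 = 1 (so R^-1 = ~R). Expanding the columns R e_j ~R gives tr M = 4a^2 - 1 and, from the antisymmetric part, M21 - M12 = -4a*b12, M13 - M31 = 4a*b13, M32 - M23 = -4a*b23.
Here tr M = 287/289, so a^2 = (1 + tr M)/4 = 144/289 and a = ±12/17. Taking a = 12/17: M21 - M12 = 1536/1445, M13 - M31 = 432/289, M32 - M23 = 1152/1445, giving b12 = -32/85, b13 = 9/17, b23 = -24/85, i.e. R = 12/17 - 32/85*γ12 + 9/17*γ13 - 24/85*γ23.
Its γ12 coefficient is negative, so report the other preimage -R.
Answer: -12/17 + 32/85*γ12 - 9/17*γ13 + 24/85*γ23. Why the constraint matters: R and -R act identically through the sandwich — M has trace 287/289 either way — so only the sign condition on γ12 picks one of the two preimages.


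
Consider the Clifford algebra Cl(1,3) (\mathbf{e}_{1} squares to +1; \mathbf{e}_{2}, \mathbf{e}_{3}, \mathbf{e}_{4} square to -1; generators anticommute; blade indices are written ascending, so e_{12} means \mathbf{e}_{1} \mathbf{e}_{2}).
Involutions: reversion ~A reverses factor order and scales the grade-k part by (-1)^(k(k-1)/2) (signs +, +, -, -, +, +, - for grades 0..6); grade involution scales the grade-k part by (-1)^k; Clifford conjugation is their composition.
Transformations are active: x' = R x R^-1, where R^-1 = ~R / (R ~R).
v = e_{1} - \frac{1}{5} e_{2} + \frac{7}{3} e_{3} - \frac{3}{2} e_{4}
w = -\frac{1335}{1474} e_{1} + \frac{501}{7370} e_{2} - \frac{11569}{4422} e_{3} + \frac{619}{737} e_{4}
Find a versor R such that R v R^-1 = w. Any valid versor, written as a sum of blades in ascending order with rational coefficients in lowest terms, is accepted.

Why this works: both vectors square to -\frac{6061}{900}, so q(v) = q(w) and R = v + w = \frac{139}{1474} e_{1} - \frac{973}{7370} e_{2} - \frac{417}{1474} e_{3} - \frac{973}{1474} e_{4} carries v to w — its own direction survives, the complement (v - w)/2 flips.
Answer: \frac{139}{1474} e_{1} - \frac{973}{7370} e_{2} - \frac{417}{1474} e_{3} - \frac{973}{1474} e_{4}


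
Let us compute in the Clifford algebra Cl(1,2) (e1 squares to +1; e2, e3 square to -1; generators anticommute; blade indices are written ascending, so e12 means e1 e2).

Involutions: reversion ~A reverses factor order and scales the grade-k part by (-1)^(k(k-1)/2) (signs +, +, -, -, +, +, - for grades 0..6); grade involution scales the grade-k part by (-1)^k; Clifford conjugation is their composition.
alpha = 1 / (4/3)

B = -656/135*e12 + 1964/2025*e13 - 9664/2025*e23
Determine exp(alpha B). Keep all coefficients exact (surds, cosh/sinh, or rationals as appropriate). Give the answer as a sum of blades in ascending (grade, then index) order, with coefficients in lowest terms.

B^2 term by term: the squares give (-656/135)^2*(e12)^2 + (1964/2025)^2*(e13)^2 + (-9664/2025)^2*(e23)^2 = 430336/18225*(+1) + 3857296/4100625*(+1) + 93392896/4100625*(-1) = 16/9 (each basis 2-blade squares to minus the product of its generators' squares); cross terms between blades sharing an index anticommute and cancel. So B^2 = 16/9.
B^2 = 16/9 — the positive square puts this in the hyperbolic regime; l = 4/3, alpha*l = 1, so exp(alpha B) = cosh(1) + (sinh(1)/(4/3))*B = cosh(1) + (3*sinh(1)/4)*B.
Answer: cosh(1) - 164*sinh(1)/45*e12 + 491*sinh(1)/675*e13 - 2416*sinh(1)/675*e23


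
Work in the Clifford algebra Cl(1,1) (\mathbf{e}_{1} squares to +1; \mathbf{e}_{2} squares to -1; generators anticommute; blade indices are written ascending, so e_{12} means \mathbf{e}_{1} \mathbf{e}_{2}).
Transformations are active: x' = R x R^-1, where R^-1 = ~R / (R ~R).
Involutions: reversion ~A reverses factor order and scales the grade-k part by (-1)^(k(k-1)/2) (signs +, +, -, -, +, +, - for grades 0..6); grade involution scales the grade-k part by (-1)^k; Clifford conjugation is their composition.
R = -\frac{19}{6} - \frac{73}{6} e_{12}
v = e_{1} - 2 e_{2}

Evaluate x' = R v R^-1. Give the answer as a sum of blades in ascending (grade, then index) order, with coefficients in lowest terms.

~R = -\frac{19}{6} + \frac{73}{6} e_{12}, and R ~R = -138, so R^-1 = ~R / (-138).
R v = -\frac{55}{2} e_{1} + \frac{37}{2} e_{2}
Answer: -\frac{1873}{828} e_{1} + \frac{2359}{828} e_{2}


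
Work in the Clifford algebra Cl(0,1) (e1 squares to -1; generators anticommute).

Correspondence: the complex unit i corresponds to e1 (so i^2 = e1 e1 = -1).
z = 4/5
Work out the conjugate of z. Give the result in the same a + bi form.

In blades: z = 4/5.
Conjugation here is Clifford conjugation: the scalar is fixed and the grade-1 and grade-2 blades all flip sign, giving 4/5; translating back:
Answer: 4/5


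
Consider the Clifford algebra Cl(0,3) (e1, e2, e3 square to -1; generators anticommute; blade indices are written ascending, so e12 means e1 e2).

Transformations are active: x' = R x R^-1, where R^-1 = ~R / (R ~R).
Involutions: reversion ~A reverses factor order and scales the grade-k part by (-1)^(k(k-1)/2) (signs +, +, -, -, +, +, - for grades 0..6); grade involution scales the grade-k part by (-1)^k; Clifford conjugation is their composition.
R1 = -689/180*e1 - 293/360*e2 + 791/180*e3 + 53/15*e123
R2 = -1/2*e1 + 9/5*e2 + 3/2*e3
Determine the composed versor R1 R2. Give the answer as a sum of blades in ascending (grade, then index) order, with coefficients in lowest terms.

Distribute over the terms of R2 (each basis-blade product reordered to ascending indices, repeated generators contracted through their squares):
R1 (-1/2*e1) = -689/360 - 293/720*e12 + 791/360*e13 + 53/30*e23
R1 (9/5*e2) = 293/200 - 689/100*e12 + 159/25*e13 - 791/100*e23
R1 (3/2*e3) = -791/120 - 53/10*e12 - 689/120*e13 - 293/240*e23
Summing the partial products and collecting blades:
Answer: -12673/1800 - 45349/3600*e12 + 1267/450*e13 - 8837/1200*e23


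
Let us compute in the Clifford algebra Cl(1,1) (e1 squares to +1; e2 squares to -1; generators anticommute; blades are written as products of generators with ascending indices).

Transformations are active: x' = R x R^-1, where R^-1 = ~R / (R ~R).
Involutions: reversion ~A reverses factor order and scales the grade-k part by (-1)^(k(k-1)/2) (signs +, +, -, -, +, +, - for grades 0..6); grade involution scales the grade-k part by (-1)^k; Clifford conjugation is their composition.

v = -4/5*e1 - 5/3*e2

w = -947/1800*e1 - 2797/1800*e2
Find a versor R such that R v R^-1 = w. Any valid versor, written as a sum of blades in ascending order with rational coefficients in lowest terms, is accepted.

Since q(v) = q(w) = -481/225, the sum R = v + w = -2387/1800*e1 - 5797/1800*e2 does the job whenever invertible.
Answer: -2387/1800*e1 - 5797/1800*e2


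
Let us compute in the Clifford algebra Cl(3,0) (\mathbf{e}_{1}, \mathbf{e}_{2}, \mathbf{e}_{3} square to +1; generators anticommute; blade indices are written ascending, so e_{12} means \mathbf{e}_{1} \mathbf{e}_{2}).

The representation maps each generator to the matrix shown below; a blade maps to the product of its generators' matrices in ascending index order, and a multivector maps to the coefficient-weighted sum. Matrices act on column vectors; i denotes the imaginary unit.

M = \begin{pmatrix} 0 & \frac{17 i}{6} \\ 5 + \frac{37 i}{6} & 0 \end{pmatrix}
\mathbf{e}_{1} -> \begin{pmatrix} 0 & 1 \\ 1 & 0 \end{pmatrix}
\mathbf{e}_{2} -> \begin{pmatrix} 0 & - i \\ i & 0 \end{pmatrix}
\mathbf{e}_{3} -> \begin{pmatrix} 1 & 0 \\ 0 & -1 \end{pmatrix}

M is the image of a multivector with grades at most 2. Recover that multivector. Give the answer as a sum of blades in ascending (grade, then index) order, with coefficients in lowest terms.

Method: 1, rho(e_{1}), rho(e_{2}), rho(e_{3}) form a trace-orthogonal basis of the 2x2 complex matrices (tr(X Y) = 2 if X = Y, else 0), so M = m0*1 + m1*rho(e_{1}) + m2*rho(e_{2}) + m3*rho(e_{3}) with m0 = tr(M)/2 = 0, m1 = tr(M rho(e_{1}))/2 = \frac{5}{2} + \frac{9 i}{2}, m2 = tr(M rho(e_{2}))/2 = \frac{5}{3} - \frac{5 i}{2}, m3 = tr(M rho(e_{3}))/2 = 0.
Multiplying table entries, the bivector images are rho(e_{12}) = i*rho(e_{3}), rho(e_{13}) = -i*rho(e_{2}), rho(e_{23}) = i*rho(e_{1}); with real blade coefficients the real parts of m0..m3 are the coefficients of 1, e_{1}, e_{2}, e_{3} and the imaginary parts give the bivectors (e_{23}: Im m1, e_{13}: -Im m2, e_{12}: Im m3).
Answer: \frac{5}{2} e_{1} + \frac{5}{3} e_{2} + \frac{5}{2} e_{13} + \frac{9}{2} e_{23}


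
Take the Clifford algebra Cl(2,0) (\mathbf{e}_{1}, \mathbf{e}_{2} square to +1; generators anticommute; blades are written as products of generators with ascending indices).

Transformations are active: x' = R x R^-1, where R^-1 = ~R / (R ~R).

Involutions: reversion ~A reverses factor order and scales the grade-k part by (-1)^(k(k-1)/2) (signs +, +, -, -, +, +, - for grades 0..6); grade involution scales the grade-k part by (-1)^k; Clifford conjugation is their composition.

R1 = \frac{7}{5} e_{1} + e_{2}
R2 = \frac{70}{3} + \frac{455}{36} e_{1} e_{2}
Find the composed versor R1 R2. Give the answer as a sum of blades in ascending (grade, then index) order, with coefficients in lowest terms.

Distribute over the terms of R1 (each basis-blade product reordered to ascending indices, repeated generators contracted through their squares):
(\frac{7}{5} e_{1}) R2 = \frac{98}{3} e_{1} + \frac{637}{36} e_{2}
(e_{2}) R2 = -\frac{455}{36} e_{1} + \frac{70}{3} e_{2}
Summing the partial products and collecting blades:
Answer: \frac{721}{36} e_{1} + \frac{1477}{36} e_{2}


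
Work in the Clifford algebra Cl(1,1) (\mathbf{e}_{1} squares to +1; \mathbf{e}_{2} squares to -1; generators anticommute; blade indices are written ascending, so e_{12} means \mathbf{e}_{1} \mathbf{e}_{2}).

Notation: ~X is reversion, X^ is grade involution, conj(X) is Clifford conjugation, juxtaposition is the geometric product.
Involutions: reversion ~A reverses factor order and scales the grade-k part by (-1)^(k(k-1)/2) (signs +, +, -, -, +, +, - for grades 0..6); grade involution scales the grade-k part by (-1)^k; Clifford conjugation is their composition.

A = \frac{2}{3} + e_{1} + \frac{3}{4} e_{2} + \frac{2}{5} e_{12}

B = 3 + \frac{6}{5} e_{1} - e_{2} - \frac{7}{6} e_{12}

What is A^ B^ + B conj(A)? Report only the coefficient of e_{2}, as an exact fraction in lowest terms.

first term: \frac{209}{60} - \frac{133}{40} e_{1} + \frac{19}{300} e_{2} - \frac{133}{90} e_{12}
second term: \frac{31}{60} - \frac{107}{40} e_{1} - \frac{1369}{300} e_{2} - \frac{349}{90} e_{12}
Answer: -\frac{9}{2}


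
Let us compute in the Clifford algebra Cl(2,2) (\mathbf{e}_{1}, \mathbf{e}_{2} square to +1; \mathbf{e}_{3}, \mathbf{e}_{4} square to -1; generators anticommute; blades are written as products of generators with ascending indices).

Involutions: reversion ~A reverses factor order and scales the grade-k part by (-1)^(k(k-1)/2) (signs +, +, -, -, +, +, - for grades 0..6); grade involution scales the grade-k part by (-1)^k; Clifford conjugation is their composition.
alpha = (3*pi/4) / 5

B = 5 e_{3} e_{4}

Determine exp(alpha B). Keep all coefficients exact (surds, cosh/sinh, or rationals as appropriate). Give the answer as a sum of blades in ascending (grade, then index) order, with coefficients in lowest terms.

B^2 = (5)^2*(e_{3} e_{4})^2 = 25*(-1) = -25 (a basis 2-blade squares to minus the product of its generators' squares).
B^2 = -25 — since the square is negative, the closed form is circular: l = 5, alpha*l = \frac{3 \pi}{4}, so exp(alpha B) = cos(\frac{3 \pi}{4}) + (sin(\frac{3 \pi}{4})/5)*B = - \frac{\sqrt{2}}{2} + (\frac{\sqrt{2}}{10})*B.
Answer: - \frac{\sqrt{2}}{2} + \frac{\sqrt{2}}{2} e_{3} e_{4}
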